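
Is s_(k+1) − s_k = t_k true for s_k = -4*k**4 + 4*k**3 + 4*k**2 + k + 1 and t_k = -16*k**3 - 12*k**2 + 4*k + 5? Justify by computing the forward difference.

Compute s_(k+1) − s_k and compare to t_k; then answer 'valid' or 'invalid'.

valid; difference matches t_k

s_(k+1) = -4*k**4 - 12*k**3 - 8*k**2 + 5*k + 6
s_(k+1) − s_k = -16*k**3 - 12*k**2 + 4*k + 5
(s_(k+1) − s_k) − t_k = 0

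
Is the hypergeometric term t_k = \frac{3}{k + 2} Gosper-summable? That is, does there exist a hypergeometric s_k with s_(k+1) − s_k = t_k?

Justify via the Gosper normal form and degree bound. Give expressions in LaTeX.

No; the coefficient equations for f are inconsistent.

The ratio is (k + 2)/(k + 3).
Gosper form: A/B · C(k+1)/C(k) with A=k + 2, B=k + 3, C=1.
Key eq: (k + 2)·f(k+1) = (k + 2)·f(k) + (1).
From deg A=1, deg B=1, deg C=0: d=0.
Generic f = c0 gives residual -1; -1 = 0 cannot hold, so t_k is not Gosper-summable.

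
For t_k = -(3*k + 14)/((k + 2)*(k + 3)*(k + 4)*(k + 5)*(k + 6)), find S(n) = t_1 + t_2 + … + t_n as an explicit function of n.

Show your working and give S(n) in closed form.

r(k) = (k + 2)*(3*k + 17)/((k + 7)*(3*k + 14)) after simplifying.
Take A(k)=k + 2, B(k)=k + 7, C(k)=k + 14/3.
Need (k + 2)·f(k+1) − (k + 6)·f(k) = k + 14/3.
deg f ≤ 4 (via 1,1,1).
Solve for f: f(k) = k*(k + 4)*(k**2 + 10*k + 31)/90 (degree 4 ≤ 4).
Certificate R = B(k−1)f/C = k*(k + 4)*(k + 6)*(k**2 + 10*k + 31)/(30*(3*k + 14)) gives s_k = k*(-k**2 - 10*k - 31)/(30*(k**3 + 10*k**2 + 31*k + 30)).
Verify: (-3*k - 14)/(k**5 + 20*k**4 + 155*k**3 + 580*k**2 + 1044*k + 720) matches t_k.
Evaluate: s_(n+1) = (-n**3 - 13*n**2 - 54*n - 42)/(30*(n**3 + 13*n**2 + 54*n + 72)); subtract s_(1) = -7/360 ⇒ S(n) = n*(-n**2 - 13*n - 54)/(72*(n**3 + 13*n**2 + 54*n + 72)).

S(n) = n*(-n**2 - 13*n - 54)/(72*(n**3 + 13*n**2 + 54*n + 72))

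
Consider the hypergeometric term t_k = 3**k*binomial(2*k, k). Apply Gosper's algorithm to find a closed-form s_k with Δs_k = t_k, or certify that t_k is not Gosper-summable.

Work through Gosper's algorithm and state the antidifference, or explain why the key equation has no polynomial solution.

The ratio is 6*(2*k + 1)/(k + 1).
A = 12*k + 6, B = k + 1, C = 1.
Solve (12*k + 6)·f(k+1) − (k)·f(k) = 1.
Degrees (1,1,0) ⇒ d ≤ -1.
d = -1 < 0 ⇒ no nonzero polynomial f; not summable.

none — t_k is not Gosper-summable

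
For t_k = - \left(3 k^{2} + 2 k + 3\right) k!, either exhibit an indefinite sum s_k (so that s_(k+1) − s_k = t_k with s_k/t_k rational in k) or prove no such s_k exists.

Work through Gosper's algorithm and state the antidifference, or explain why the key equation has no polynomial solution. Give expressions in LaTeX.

The ratio is (k + 1)*(2*k + 3*(k + 1)**2 + 5)/(3*k**2 + 2*k + 3).
So A=k + 1 and B=1, with C=k**2 + 2*k/3 + 1.
f must satisfy (k + 1)·f(k+1) − (1)·f(k) = k**2 + 2*k/3 + 1.
deg f ≤ 1 (via 1,0,2).
Match coefficients ⇒ f(k) = (3*k - 1)/3.
So s_k = (B(k−1)f/C)·t_k = ((3*k - 1)/(3*k**2 + 2*k + 3))·t_k = -(3*k - 1)*factorial(k).
Verify: -(3*k**2 + 2*k + 3)*factorial(k) matches t_k.

s_k = - \left(3 k - 1\right) k!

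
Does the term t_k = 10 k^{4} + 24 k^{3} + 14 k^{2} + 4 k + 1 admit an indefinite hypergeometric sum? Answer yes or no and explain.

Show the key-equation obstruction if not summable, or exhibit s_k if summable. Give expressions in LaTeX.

Yes. s_k = k \left(2 k^{4} + k^{3} - 4 k^{2} + k + 1\right).

Ratio r(k) = (10*k**4 + 64*k**3 + 146*k**2 + 144*k + 53)/(10*k**4 + 24*k**3 + 14*k**2 + 4*k + 1).
Take A(k)=1, B(k)=1, C(k)=k**4 + 12*k**3/5 + 7*k**2/5 + 2*k/5 + 1/10.
Set up (1)·f(k+1) − (1)·f(k) − (k**4 + 12*k**3/5 + 7*k**2/5 + 2*k/5 + 1/10) = 0.
d = 5 from the (0,0,4) case.
Coefficient equations give f(k) = k*(2*k**4 + k**3 - 4*k**2 + k + 1)/10.
So s_k = (B(k−1)f/C)·t_k = (k*(2*k**4 + k**3 - 4*k**2 + k + 1)/(10*k**4 + 24*k**3 + 14*k**2 + 4*k + 1))·t_k = k*(2*k**4 + k**3 - 4*k**2 + k + 1).
Δs = 10*k**4 + 24*k**3 + 14*k**2 + 4*k + 1, as required.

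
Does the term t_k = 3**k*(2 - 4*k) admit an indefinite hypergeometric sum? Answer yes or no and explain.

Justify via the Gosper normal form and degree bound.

Yes. s_k = 2*3**k*(2 - k).

Ratio r(k) = 3*(2*k + 1)/(2*k - 1).
A = 3, B = 1, C = k - 1/2.
Solve (3)·f(k+1) − (1)·f(k) = k - 1/2.
Bound: deg f ≤ 1.
Match coefficients ⇒ f(k) = (k - 2)/2.
R(k) = B(k−1)·f(k)/C(k) = (k - 2)/(2*k - 1); s_k = R·t_k = 2*3**k*(2 - k).
Δs = 3**k*(2 - 4*k), as required.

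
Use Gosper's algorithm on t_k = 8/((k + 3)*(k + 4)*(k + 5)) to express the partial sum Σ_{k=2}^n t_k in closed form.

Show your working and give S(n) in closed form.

Compute t_(k+1)/t_k: get (k + 3)/(k + 6).
Take A(k)=k + 3, B(k)=k + 6, C(k)=1.
Solve (k + 3)·f(k+1) − (k + 5)·f(k) = 1.
From deg A=1, deg B=1, deg C=0: d=2.
Match coefficients ⇒ f(k) = k*(k + 7)/24.
So s_k = (B(k−1)f/C)·t_k = (k*(k + 5)*(k + 7)/24)·t_k = k*(k + 7)/(3*(k + 3)*(k + 4)).
Verify: 8/(k**3 + 12*k**2 + 47*k + 60) matches t_k.
s_(n+1) = (n**2 + 9*n + 8)/(3*(n**2 + 9*n + 20)) and s_(2) = 1/5, so S(n) = 2*(n**2 + 9*n - 10)/(15*(n**2 + 9*n + 20)).

S(n) = 2*(n**2 + 9*n - 10)/(15*(n**2 + 9*n + 20))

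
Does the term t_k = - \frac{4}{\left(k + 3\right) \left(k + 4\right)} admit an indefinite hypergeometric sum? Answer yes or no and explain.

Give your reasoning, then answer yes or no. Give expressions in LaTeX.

Compute t_(k+1)/t_k: get (k + 3)/(k + 5).
Gosper form: A/B · C(k+1)/C(k) with A=k + 3, B=k + 5, C=1.
Key eq: (k + 3)·f(k+1) = (k + 4)·f(k) + (1).
Degrees (1,1,0) ⇒ d ≤ 1.
Solve for f: f(k) = k/3 (degree 1 ≤ 1).
R(k) = B(k−1)·f(k)/C(k) = k*(k + 4)/3; s_k = R·t_k = -4*k/(3*k + 9).
Verify: -4/(k**2 + 7*k + 12) matches t_k.

Yes. s_k = - \frac{4 k}{3 k + 9}.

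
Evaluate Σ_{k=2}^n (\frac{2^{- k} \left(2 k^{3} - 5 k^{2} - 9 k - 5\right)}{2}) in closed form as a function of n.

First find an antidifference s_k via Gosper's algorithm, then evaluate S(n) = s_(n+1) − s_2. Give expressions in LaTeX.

t_(k+1)/t_k = (2*k**3 + k**2 - 13*k - 17)/(2*(2*k**3 - 5*k**2 - 9*k - 5)).
So A=1/2 and B=1, with C=k**3 - 5*k**2/2 - 9*k/2 - 5/2.
Key eq: (1/2)·f(k+1) = (1)·f(k) + (k**3 - 5*k**2/2 - 9*k/2 - 5/2).
From deg A=0, deg B=0, deg C=3: d=3.
Coefficient equations give f(k) = -2*k**3 - k**2 + k + 3.
Certificate R = B(k−1)f/C = -2*(2*k**3 + k**2 - k - 3)/(2*k**3 - 5*k**2 - 9*k - 5) gives s_k = (-2*k**3 - k**2 + k + 3)/2**k.
s_(k+1) − s_k = (2*k**3 - 5*k**2 - 9*k - 5)/(2*2**k) = t_k.
Σ_(k=2)^n t_k = s_(n+1) − s_(2) = (2**(-n - 1)*(-2*n**3 - 7*n**2 - 7*n + 1)) − (-15/4), i.e. 2**(-n - 2)*(15*2**n - 4*n**3 - 14*n**2 - 14*n + 2).

S(n) = 2^{- n - 2} \left(15 \cdot 2^{n} - 4 n^{3} - 14 n^{2} - 14 n + 2\right)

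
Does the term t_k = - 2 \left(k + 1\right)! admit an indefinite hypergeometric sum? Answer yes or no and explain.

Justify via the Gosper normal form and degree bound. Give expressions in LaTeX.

No. Not Gosper-summable.

t_(k+1)/t_k = k + 2.
Gosper form: A/B · C(k+1)/C(k) with A=k + 2, B=1, C=1.
Solve (k + 2)·f(k+1) − (1)·f(k) = 1.
deg f ≤ -1 (via 1,0,0).
deg f ≤ -1 is impossible — no certificate.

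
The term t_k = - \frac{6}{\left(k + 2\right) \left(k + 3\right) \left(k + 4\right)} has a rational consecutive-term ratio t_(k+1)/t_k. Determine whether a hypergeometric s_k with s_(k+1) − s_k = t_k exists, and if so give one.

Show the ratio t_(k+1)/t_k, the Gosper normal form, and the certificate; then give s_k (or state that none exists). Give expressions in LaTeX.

Step 1: r(k) = (k + 2)/(k + 5).
So A=k + 2 and B=k + 5, with C=1.
Solve (k + 2)·f(k+1) − (k + 4)·f(k) = 1.
Degrees (1,1,0) ⇒ d ≤ 2.
Coefficient equations give f(k) = k*(k + 5)/12.
Certificate R = B(k−1)f/C = k*(k + 4)*(k + 5)/12 gives s_k = k*(-k - 5)/(2*(k + 2)*(k + 3)).
Verify: -6/(k**3 + 9*k**2 + 26*k + 24) matches t_k.

s_k = \frac{k \left(- k - 5\right)}{2 \left(k + 2\right) \left(k + 3\right)}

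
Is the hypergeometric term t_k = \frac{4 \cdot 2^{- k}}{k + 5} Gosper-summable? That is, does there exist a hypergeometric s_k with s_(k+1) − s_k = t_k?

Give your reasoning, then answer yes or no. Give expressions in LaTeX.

r(k) = (k + 5)/(2*(k + 6)) after simplifying.
Factor: A=k/2 + 5/2; B=k + 6; C=1.
Solve (k/2 + 5/2)·f(k+1) − (k + 5)·f(k) = 1.
Bound: deg f ≤ -1.
d = -1 < 0 ⇒ no nonzero polynomial f; not summable.

No — key equation has no polynomial f.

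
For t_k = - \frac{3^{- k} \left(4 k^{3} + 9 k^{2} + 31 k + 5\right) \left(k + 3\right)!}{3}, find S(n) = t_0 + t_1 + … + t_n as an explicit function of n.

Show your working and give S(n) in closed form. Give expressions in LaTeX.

S(n) = \frac{3^{- n} \left(18 \cdot 3^{n} - 4 n^{6} n! - 45 n^{5} n! - 192 n^{4} n! - 395 n^{3} n! - 416 n^{2} n! - 220 n n! - 48 n!\right)}{3}

Step 1: r(k) = (4*k**4 + 37*k**3 + 145*k**2 + 293*k + 196)/(3*(4*k**3 + 9*k**2 + 31*k + 5)).
A = k/3 + 4/3, B = 1, C = k**3 + 9*k**2/4 + 31*k/4 + 5/4.
f must satisfy (k/3 + 4/3)·f(k+1) − (1)·f(k) = k**3 + 9*k**2/4 + 31*k/4 + 5/4.
Bound: deg f ≤ 2.
Coefficient equations give f(k) = 3*(4*k**2 - 3*k + 1)/4.
R(k) = B(k−1)·f(k)/C(k) = 3*(4*k**2 - 3*k + 1)/(4*k**3 + 9*k**2 + 31*k + 5); s_k = R·t_k = -(4*k**2 - 3*k + 1)*factorial(k + 3)/3**k.
Verify: -(4*k**3 + 9*k**2 + 31*k + 5)*factorial(k + 3)/(3*3**k) matches t_k.
Σ_(k=0)^n t_k = s_(n+1) − s_(0) = (-3**(-n - 1)*(4*n**2 + 5*n + 2)*factorial(n + 4)) − (-6), i.e. (18*3**n - 4*n**6*factorial(n) - 45*n**5*factorial(n) - 192*n**4*factorial(n) - 395*n**3*factorial(n) - 416*n**2*factorial(n) - 220*n*factorial(n) - 48*factorial(n))/(3*3**n).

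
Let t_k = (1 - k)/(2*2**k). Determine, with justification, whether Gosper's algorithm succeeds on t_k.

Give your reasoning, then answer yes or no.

Ratio r(k) = k/(2*(k - 1)).
So A=1/2 and B=1, with C=k - 1.
Need (1/2)·f(k+1) − (1)·f(k) = k - 1.
From deg A=0, deg B=0, deg C=1: d=1.
Solve for f: f(k) = -2*k (degree 1 ≤ 1).
Then R = B(k−1)f/C = -2*k/(k - 1), so s_k = R(k)·t_k = k/2**k.
s_(k+1) − s_k = (1 - k)/(2*2**k) = t_k.

Yes. s_k = k/2**k.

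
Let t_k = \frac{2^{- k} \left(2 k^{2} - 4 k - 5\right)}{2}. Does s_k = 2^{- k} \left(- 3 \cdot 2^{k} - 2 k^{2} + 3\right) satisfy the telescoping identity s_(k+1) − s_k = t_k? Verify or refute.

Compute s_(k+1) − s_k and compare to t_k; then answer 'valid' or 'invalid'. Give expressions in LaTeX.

valid (s_(k+1) − s_k reduces to t_k)

s_(k+1) = -3 - (k + 1)**2/2**k + 3/(2*2**k)
s_(k+1) − s_k = (2*k**2 - 4*k - 5)/(2*2**k)
(s_(k+1) − s_k) − t_k = 0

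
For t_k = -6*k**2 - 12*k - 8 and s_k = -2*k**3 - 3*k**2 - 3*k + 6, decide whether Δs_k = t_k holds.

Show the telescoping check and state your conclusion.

valid; difference matches t_k

s_(k+1) = -2*k**3 - 9*k**2 - 15*k - 2
s_(k+1) − s_k = -6*k**2 - 12*k - 8
(s_(k+1) − s_k) − t_k = 0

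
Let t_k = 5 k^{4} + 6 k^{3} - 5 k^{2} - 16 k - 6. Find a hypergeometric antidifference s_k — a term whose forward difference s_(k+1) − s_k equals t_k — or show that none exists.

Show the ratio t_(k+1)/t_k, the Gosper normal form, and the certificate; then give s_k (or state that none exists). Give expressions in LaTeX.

s_k = k \left(k^{4} - k^{3} - 3 k^{2} - 4 k + 1\right)

Compute t_(k+1)/t_k: get (5*k**4 + 26*k**3 + 43*k**2 + 12*k - 16)/(5*k**4 + 6*k**3 - 5*k**2 - 16*k - 6).
Factor: A=1; B=1; C=k**4 + 6*k**3/5 - k**2 - 16*k/5 - 6/5.
Set up (1)·f(k+1) − (1)·f(k) − (k**4 + 6*k**3/5 - k**2 - 16*k/5 - 6/5) = 0.
Degrees (0,0,4) ⇒ d ≤ 5.
Match coefficients ⇒ f(k) = k*(k**4 - k**3 - 3*k**2 - 4*k + 1)/5.
R(k) = B(k−1)·f(k)/C(k) = k*(k**4 - k**3 - 3*k**2 - 4*k + 1)/(5*k**4 + 6*k**3 - 5*k**2 - 16*k - 6); s_k = R·t_k = k*(k**4 - k**3 - 3*k**2 - 4*k + 1).
Δs = 5*k**4 + 6*k**3 - 5*k**2 - 16*k - 6, as required.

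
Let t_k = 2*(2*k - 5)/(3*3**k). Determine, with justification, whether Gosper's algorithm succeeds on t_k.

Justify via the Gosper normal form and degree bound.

Yes. s_k = 2*(2 - k)/3**k.

Step 1: r(k) = (2*k - 3)/(3*(2*k - 5)).
Take A(k)=1/3, B(k)=1, C(k)=k - 5/2.
f must satisfy (1/3)·f(k+1) − (1)·f(k) = k - 5/2.
Bound: deg f ≤ 1.
Match coefficients ⇒ f(k) = -3*(k - 2)/2.
So s_k = (B(k−1)f/C)·t_k = (-3*(k - 2)/(2*k - 5))·t_k = 2*(2 - k)/3**k.
Verify: 2*(2*k - 5)/(3*3**k) matches t_k.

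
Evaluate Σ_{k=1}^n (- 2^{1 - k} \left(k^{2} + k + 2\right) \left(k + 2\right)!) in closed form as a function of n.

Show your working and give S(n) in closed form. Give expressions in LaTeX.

S(n) = - 2^{1 - n} n \left(n + 3\right)!

t_(k+1)/t_k = (k + 3)*(k + (k + 1)**2 + 3)/(2*(k**2 + k + 2)).
So A=k/2 + 3/2 and B=1, with C=k**2 + k + 2.
Solve (k/2 + 3/2)·f(k+1) − (1)·f(k) = k**2 + k + 2.
deg f ≤ 1 (via 1,0,2).
A polynomial solution: f(k) = 2*(k - 1).
Then R = B(k−1)f/C = 2*(k - 1)/(k**2 + k + 2), so s_k = R(k)·t_k = -2**(2 - k)*(k - 1)*factorial(k + 2).
Δs = -2**(1 - k)*(k**2 + k + 2)*factorial(k + 2), as required.
s_(n+1) = -2**(1 - n)*n*factorial(n + 3) and s_(1) = 0, so S(n) = -2**(1 - n)*n*factorial(n + 3).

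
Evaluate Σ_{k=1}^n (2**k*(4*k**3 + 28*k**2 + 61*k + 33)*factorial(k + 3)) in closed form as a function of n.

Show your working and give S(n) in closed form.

S(n) = 4*2**n*n**2*factorial(n + 4) + 14*2**n*n*factorial(n + 4) + 8*2**n*factorial(n + 4) - 192

Ratio r(k) = 2*(4*k**4 + 56*k**3 + 289*k**2 + 642*k + 504)/(4*k**3 + 28*k**2 + 61*k + 33).
Normal form (A,B,C) = (2*k + 8, 1, k**3 + 7*k**2 + 61*k/4 + 33/4).
Need (2*k + 8)·f(k+1) − (1)·f(k) = k**3 + 7*k**2 + 61*k/4 + 33/4.
Bound: deg f ≤ 2.
Solving with deg f ≤ 2: f(k) = (2*k**2 + 3*k - 1)/4.
Then R = B(k−1)f/C = (2*k**2 + 3*k - 1)/(4*k**3 + 28*k**2 + 61*k + 33), so s_k = R(k)·t_k = 2**k*(2*k**2 + 3*k - 1)*factorial(k + 3).
Δs = 2**k*(4*k**3 + 28*k**2 + 61*k + 33)*factorial(k + 3), as required.
s_(n+1) = 2**(n + 1)*(2*n**2 + 7*n + 4)*factorial(n + 4) and s_(1) = 192, so S(n) = 4*2**n*n**2*factorial(n + 4) + 14*2**n*n*factorial(n + 4) + 8*2**n*factorial(n + 4) - 192.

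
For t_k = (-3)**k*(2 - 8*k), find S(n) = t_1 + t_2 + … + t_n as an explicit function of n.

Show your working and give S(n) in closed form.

Ratio r(k) = 3*(-4*k - 3)/(4*k - 1).
A = -3, B = 1, C = k - 1/4.
Need (-3)·f(k+1) − (1)·f(k) = k - 1/4.
Bound: deg f ≤ 1.
Coefficient equations give f(k) = -(k - 1)/4.
So s_k = (B(k−1)f/C)·t_k = (-(k - 1)/(4*k - 1))·t_k = 2*(-3)**k*(k - 1).
s_(k+1) − s_k = (-3)**k*(2 - 8*k) = t_k.
Σ_(k=1)^n t_k = s_(n+1) − s_(1) = (2*(-3)**(n + 1)*n) − (0), i.e. 2*(-3)**(n + 1)*n.

S(n) = 2*(-3)**(n + 1)*n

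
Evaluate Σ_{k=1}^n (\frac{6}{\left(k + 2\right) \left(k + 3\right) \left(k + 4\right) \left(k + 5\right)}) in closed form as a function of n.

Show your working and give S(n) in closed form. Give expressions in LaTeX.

S(n) = \frac{n \left(n^{2} + 12 n + 47\right)}{30 \left(n^{3} + 12 n^{2} + 47 n + 60\right)}

Step 1: r(k) = (k + 2)/(k + 6).
Gosper form: A/B · C(k+1)/C(k) with A=k + 2, B=k + 6, C=1.
f must satisfy (k + 2)·f(k+1) − (k + 5)·f(k) = 1.
Degrees (1,1,0) ⇒ d ≤ 3.
Solve for f: f(k) = k*(k**2 + 9*k + 26)/72 (degree 3 ≤ 3).
Get s_k = R·t_k = k*(k**2 + 9*k + 26)/(12*(k + 2)*(k + 3)*(k + 4)) with R(k) = B(k−1)f(k)/C(k) = k*(k + 5)*(k**2 + 9*k + 26)/72.
Check: Δs_k = 6/(k**4 + 14*k**3 + 71*k**2 + 154*k + 120). ✓
Evaluate: s_(n+1) = (n**3 + 12*n**2 + 47*n + 36)/(12*(n**3 + 12*n**2 + 47*n + 60)); subtract s_(1) = 1/20 ⇒ S(n) = n*(n**2 + 12*n + 47)/(30*(n**3 + 12*n**2 + 47*n + 60)).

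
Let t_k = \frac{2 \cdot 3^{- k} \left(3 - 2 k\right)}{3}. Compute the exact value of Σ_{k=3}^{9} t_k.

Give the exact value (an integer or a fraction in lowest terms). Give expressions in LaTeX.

The ratio is (2*k - 1)/(3*(2*k - 3)).
Normal form (A,B,C) = (1/3, 1, k - 3/2).
f must satisfy (1/3)·f(k+1) − (1)·f(k) = k - 3/2.
Bound: deg f ≤ 1.
Coefficient equations give f(k) = -3*(k - 1)/2.
R(k) = B(k−1)·f(k)/C(k) = -3*(k - 1)/(2*k - 3); s_k = R·t_k = 2*(k - 1)/3**k.
Check: Δs_k = 2*(3 - 2*k)/(3*3**k). ✓
Sum = s_(10) − s_(3); s_(10) = 2/6561, s_(3) = 4/27 ⇒ -970/6561.

Σ = -970/6561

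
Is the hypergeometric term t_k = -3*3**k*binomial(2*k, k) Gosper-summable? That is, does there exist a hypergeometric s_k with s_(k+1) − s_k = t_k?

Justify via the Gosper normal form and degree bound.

No; the degree bound rules out any f.

t_(k+1)/t_k = 6*(2*k + 1)/(k + 1).
Gosper form: A/B · C(k+1)/C(k) with A=12*k + 6, B=k + 1, C=1.
Key eq: (12*k + 6)·f(k+1) = (k)·f(k) + (1).
Bound: deg f ≤ -1.
Negative degree bound (-1): no f exists, t_k not Gosper-summable.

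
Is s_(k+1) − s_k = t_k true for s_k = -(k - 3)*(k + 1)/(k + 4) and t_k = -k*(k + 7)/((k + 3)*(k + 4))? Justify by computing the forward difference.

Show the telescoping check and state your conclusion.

s_(k+1) = (4 - k**2)/(k + 5)
s_(k+1) − s_k = (-k**2 - 9*k + 1)/(k**2 + 9*k + 20)
(s_(k+1) − s_k) − t_k = 3*(3*k + 1)/(k**3 + 12*k**2 + 47*k + 60)

Invalid: residual 3*(3*k + 1)/(k**3 + 12*k**2 + 47*k + 60) ≠ 0.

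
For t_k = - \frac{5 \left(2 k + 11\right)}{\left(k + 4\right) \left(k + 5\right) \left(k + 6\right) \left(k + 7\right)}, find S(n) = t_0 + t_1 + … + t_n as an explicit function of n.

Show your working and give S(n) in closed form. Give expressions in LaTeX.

t_(k+1)/t_k = (k + 4)*(2*k + 13)/((k + 8)*(2*k + 11)).
Take A(k)=k + 4, B(k)=k + 8, C(k)=k + 11/2.
Solve (k + 4)·f(k+1) − (k + 7)·f(k) = k + 11/2.
Degrees (1,1,1) ⇒ d ≤ 3.
Coefficient equations give f(k) = k*(k + 5)*(k + 10)/48.
Certificate R = B(k−1)f/C = k*(k + 5)*(k + 7)*(k + 10)/(24*(2*k + 11)) gives s_k = 5*k*(-k - 10)/(24*(k**2 + 10*k + 24)).
Verify: 5*(-2*k - 11)/(k**4 + 22*k**3 + 179*k**2 + 638*k + 840) matches t_k.
s_(n+1) = 5*(-n**2 - 12*n - 11)/(24*(n**2 + 12*n + 35)) and s_(0) = 0, so S(n) = 5*(-n**2 - 12*n - 11)/(24*(n**2 + 12*n + 35)).

S(n) = \frac{5 \left(- n^{2} - 12 n - 11\right)}{24 \left(n^{2} + 12 n + 35\right)}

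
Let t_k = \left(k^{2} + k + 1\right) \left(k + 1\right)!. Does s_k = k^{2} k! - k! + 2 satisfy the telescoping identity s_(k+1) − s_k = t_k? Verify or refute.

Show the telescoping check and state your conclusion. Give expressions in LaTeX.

s_(k+1) = k**3*factorial(k) + 3*k**2*factorial(k) + 2*k*factorial(k) + 2
s_(k+1) − s_k = (k**2 + k + 1)*factorial(k + 1)
(s_(k+1) − s_k) − t_k = 0

Valid: the claim telescopes to t_k.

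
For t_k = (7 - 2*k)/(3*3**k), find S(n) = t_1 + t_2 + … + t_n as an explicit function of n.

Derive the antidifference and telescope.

S(n) = 3**(-n - 1)*(2*3**n + n - 2)

Ratio r(k) = (2*k - 5)/(3*(2*k - 7)).
Normal form (A,B,C) = (1/3, 1, k - 7/2).
f must satisfy (1/3)·f(k+1) − (1)·f(k) = k - 7/2.
deg f ≤ 1 (via 0,0,1).
Solving with deg f ≤ 1: f(k) = -3*(k - 3)/2.
Then R = B(k−1)f/C = -3*(k - 3)/(2*k - 7), so s_k = R(k)·t_k = (k - 3)/3**k.
s_(k+1) − s_k = (7 - 2*k)/(3*3**k) = t_k.
s_(n+1) = 3**(-n - 1)*(n - 2) and s_(1) = -2/3, so S(n) = 3**(-n - 1)*(2*3**n + n - 2).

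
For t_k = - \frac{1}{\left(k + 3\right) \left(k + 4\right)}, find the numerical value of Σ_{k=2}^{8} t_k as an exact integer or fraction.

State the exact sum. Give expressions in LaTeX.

Σ = -7/60

The ratio is (k + 3)/(k + 5).
Take A(k)=k + 3, B(k)=k + 5, C(k)=1.
f must satisfy (k + 3)·f(k+1) − (k + 4)·f(k) = 1.
Degrees (1,1,0) ⇒ d ≤ 1.
Solve for f: f(k) = k/3 (degree 1 ≤ 1).
So s_k = (B(k−1)f/C)·t_k = (k*(k + 4)/3)·t_k = -k/(3*k + 9).
s_(k+1) − s_k = -1/(k**2 + 7*k + 12) = t_k.
Sum = s_(9) − s_(2); s_(9) = -1/4, s_(2) = -2/15 ⇒ -7/60.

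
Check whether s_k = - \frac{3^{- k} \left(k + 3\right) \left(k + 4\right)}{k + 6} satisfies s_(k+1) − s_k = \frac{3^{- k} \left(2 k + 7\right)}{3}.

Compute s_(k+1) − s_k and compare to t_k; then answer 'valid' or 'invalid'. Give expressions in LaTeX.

Invalid: residual \frac{2 \cdot 3^{- k} \left(- k^{2} - 11 k - 27\right)}{k^{2} + 13 k + 42} ≠ 0.

s_(k+1) = -(k + 4)*(k + 5)/(3*3**k*(k + 7))
s_(k+1) − s_k = (2*k**3 + 27*k**2 + 109*k + 132)/(3*3**k*(k**2 + 13*k + 42))
(s_(k+1) − s_k) − t_k = 2*(-k**2 - 11*k - 27)/(3**k*(k**2 + 13*k + 42))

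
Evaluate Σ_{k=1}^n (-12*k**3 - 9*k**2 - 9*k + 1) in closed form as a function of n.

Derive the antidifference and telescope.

S(n) = n*(-3*n**3 - 9*n**2 - 12*n - 5)

The ratio is (12*k**3 + 45*k**2 + 63*k + 29)/(12*k**3 + 9*k**2 + 9*k - 1).
Normal form (A,B,C) = (1, 1, k**3 + 3*k**2/4 + 3*k/4 - 1/12).
f must satisfy (1)·f(k+1) − (1)·f(k) = k**3 + 3*k**2/4 + 3*k/4 - 1/12.
Degrees (0,0,3) ⇒ d ≤ 4.
Solving with deg f ≤ 4: f(k) = k*(3*k**3 - 3*k**2 + 3*k - 4)/12.
Then R = B(k−1)f/C = k*(3*k**3 - 3*k**2 + 3*k - 4)/(12*k**3 + 9*k**2 + 9*k - 1), so s_k = R(k)·t_k = k*(-3*k**3 + 3*k**2 - 3*k + 4).
Δs = -12*k**3 - 9*k**2 - 9*k + 1, as required.
Evaluate: s_(n+1) = -3*n**4 - 9*n**3 - 12*n**2 - 5*n + 1; subtract s_(1) = 1 ⇒ S(n) = n*(-3*n**3 - 9*n**2 - 12*n - 5).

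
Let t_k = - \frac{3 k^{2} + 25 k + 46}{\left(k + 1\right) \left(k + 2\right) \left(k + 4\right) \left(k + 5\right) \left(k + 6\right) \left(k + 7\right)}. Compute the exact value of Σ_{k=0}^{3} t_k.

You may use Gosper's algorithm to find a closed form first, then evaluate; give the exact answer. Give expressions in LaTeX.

Σ = -47/1200

r(k) = (k + 1)*(k + 4)*(25*k + 3*(k + 1)**2 + 71)/((k + 3)*(k + 8)*(3*k**2 + 25*k + 46)) after simplifying.
So A=k + 1 and B=k + 8, with C=k**3 + 34*k**2/3 + 121*k/3 + 46.
Solve (k + 1)·f(k+1) − (k + 7)·f(k) = k**3 + 34*k**2/3 + 121*k/3 + 46.
d = 6 from the (1,1,3) case.
Match coefficients ⇒ f(k) = k*(k + 2)*(k + 3)*(k + 5)*(k**2 + 11*k + 34)/72.
Then R = B(k−1)f/C = k*(k + 2)*(k + 5)*(k + 7)*(k**2 + 11*k + 34)/(24*(3*k**2 + 25*k + 46)), so s_k = R(k)·t_k = k*(-k**2 - 11*k - 34)/(24*(k**3 + 11*k**2 + 34*k + 24)).
Δs = (-3*k**2 - 25*k - 46)/(k**6 + 25*k**5 + 247*k**4 + 1219*k**3 + 3112*k**2 + 3796*k + 1680), as required.
Sum = s_(4) − s_(0); s_(4) = -47/1200, s_(0) = 0 ⇒ -47/1200.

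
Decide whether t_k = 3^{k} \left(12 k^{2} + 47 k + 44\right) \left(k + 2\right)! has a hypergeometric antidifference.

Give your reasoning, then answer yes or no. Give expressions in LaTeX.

Yes. s_k = 3^{k} \left(4 k + 1\right) \left(k + 2\right)!.

r(k) = 3*(12*k**3 + 107*k**2 + 316*k + 309)/(12*k**2 + 47*k + 44) after simplifying.
Normal form (A,B,C) = (3*k + 9, 1, k**2 + 47*k/12 + 11/3).
Key eq: (3*k + 9)·f(k+1) = (1)·f(k) + (k**2 + 47*k/12 + 11/3).
d = 1 from the (1,0,2) case.
Solve for f: f(k) = (4*k + 1)/12 (degree 1 ≤ 1).
So s_k = (B(k−1)f/C)·t_k = ((4*k + 1)/(12*k**2 + 47*k + 44))·t_k = 3**k*(4*k + 1)*factorial(k + 2).
Δs = 3**k*(12*k**2 + 47*k + 44)*factorial(k + 2), as required.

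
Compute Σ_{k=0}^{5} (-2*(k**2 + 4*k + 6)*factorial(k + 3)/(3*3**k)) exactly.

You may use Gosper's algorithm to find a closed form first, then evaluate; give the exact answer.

Compute t_(k+1)/t_k: get (k + 4)*(4*k + (k + 1)**2 + 10)/(3*(k**2 + 4*k + 6)).
Normal form (A,B,C) = (k/3 + 4/3, 1, k**2 + 4*k + 6).
Need (k/3 + 4/3)·f(k+1) − (1)·f(k) = k**2 + 4*k + 6.
d = 1 from the (1,0,2) case.
Match coefficients ⇒ f(k) = 3*(k + 2).
Certificate R = B(k−1)f/C = 3*(k + 2)/(k**2 + 4*k + 6) gives s_k = -2*(k + 2)*factorial(k + 3)/3**k.
Verify: -2*(k**2 + 4*k + 6)*factorial(k + 3)/(3*3**k) matches t_k.
Sum = s_(6) − s_(0); s_(6) = -71680/9, s_(0) = -24 ⇒ -71464/9.

Σ = -71464/9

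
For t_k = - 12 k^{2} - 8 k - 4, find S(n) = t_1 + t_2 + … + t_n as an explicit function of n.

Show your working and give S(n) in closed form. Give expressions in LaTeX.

t_(k+1)/t_k = (3*k**2 + 8*k + 6)/(3*k**2 + 2*k + 1).
Normal form (A,B,C) = (1, 1, k**2 + 2*k/3 + 1/3).
Solve (1)·f(k+1) − (1)·f(k) = k**2 + 2*k/3 + 1/3.
deg f ≤ 3 (via 0,0,2).
Solve for f: f(k) = k*(2*k**2 - k + 1)/6 (degree 3 ≤ 3).
So s_k = (B(k−1)f/C)·t_k = (k*(2*k**2 - k + 1)/(2*(3*k**2 + 2*k + 1)))·t_k = 2*k*(-2*k**2 + k - 1).
s_(k+1) − s_k = -12*k**2 - 8*k - 4 = t_k.
s_(n+1) = -4*n**3 - 10*n**2 - 10*n - 4 and s_(1) = -4, so S(n) = 2*n*(-2*n**2 - 5*n - 5).

S(n) = 2 n \left(- 2 n^{2} - 5 n - 5\right)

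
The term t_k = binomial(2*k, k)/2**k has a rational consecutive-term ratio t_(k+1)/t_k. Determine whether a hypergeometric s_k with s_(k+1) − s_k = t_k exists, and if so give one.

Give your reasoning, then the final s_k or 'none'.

not Gosper-summable; s_k does not exist

The ratio is (2*k + 1)/(k + 1).
Normal form (A,B,C) = (2*k + 1, k + 1, 1).
Solve (2*k + 1)·f(k+1) − (k)·f(k) = 1.
Degrees (1,1,0) ⇒ d ≤ -1.
d = -1 < 0 ⇒ no nonzero polynomial f; not summable.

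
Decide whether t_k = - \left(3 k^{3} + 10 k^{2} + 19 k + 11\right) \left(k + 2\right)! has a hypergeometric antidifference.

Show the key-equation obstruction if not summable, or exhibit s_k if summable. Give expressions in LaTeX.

The ratio is (3*k**4 + 28*k**3 + 105*k**2 + 187*k + 129)/(3*k**3 + 10*k**2 + 19*k + 11).
Gosper form: A/B · C(k+1)/C(k) with A=k + 3, B=1, C=k**3 + 10*k**2/3 + 19*k/3 + 11/3.
Key eq: (k + 3)·f(k+1) = (1)·f(k) + (k**3 + 10*k**2/3 + 19*k/3 + 11/3).
From deg A=1, deg B=0, deg C=3: d=2.
Coefficient equations give f(k) = (3*k**2 - 2*k + 4)/3.
Then R = B(k−1)f/C = (3*k**2 - 2*k + 4)/(3*k**3 + 10*k**2 + 19*k + 11), so s_k = R(k)·t_k = -(3*k**2 - 2*k + 4)*factorial(k + 2).
s_(k+1) − s_k = -(3*k**3 + 10*k**2 + 19*k + 11)*factorial(k + 2) = t_k.

Yes. s_k = - \left(3 k^{2} - 2 k + 4\right) \left(k + 2\right)!.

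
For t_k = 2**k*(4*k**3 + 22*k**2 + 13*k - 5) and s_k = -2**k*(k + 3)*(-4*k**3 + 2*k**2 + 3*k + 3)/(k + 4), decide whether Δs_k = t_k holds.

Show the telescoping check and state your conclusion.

Invalid: residual 2**k*(-4*k**4 - 34*k**3 - 103*k**2 - 50*k + 17)/(k**2 + 9*k + 20) ≠ 0.

s_(k+1) = 2**(k + 1)*(4*k**4 + 26*k**3 + 45*k**2 + 16*k - 16)/(k + 5)
s_(k+1) − s_k = 2**k*(4*k**5 + 54*k**4 + 257*k**3 + 449*k**2 + 165*k - 83)/(k**2 + 9*k + 20)
(s_(k+1) − s_k) − t_k = 2**k*(-4*k**4 - 34*k**3 - 103*k**2 - 50*k + 17)/(k**2 + 9*k + 20)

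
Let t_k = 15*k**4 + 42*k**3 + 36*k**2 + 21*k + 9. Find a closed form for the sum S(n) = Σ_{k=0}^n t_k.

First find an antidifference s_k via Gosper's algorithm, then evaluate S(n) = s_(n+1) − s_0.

S(n) = 3*n**5 + 18*n**4 + 38*n**3 + 39*n**2 + 25*n + 9

Step 1: r(k) = (5*k**4 + 34*k**3 + 84*k**2 + 93*k + 41)/(5*k**4 + 14*k**3 + 12*k**2 + 7*k + 3).
Normal form (A,B,C) = (1, 1, k**4 + 14*k**3/5 + 12*k**2/5 + 7*k/5 + 3/5).
f must satisfy (1)·f(k+1) − (1)·f(k) = k**4 + 14*k**3/5 + 12*k**2/5 + 7*k/5 + 3/5.
Degrees (0,0,4) ⇒ d ≤ 5.
Coefficient equations give f(k) = k*(3*k**4 + 3*k**3 - 4*k**2 + 3*k + 4)/15.
So s_k = (B(k−1)f/C)·t_k = (k*(3*k**4 + 3*k**3 - 4*k**2 + 3*k + 4)/(3*(5*k**4 + 14*k**3 + 12*k**2 + 7*k + 3)))·t_k = k*(3*k**4 + 3*k**3 - 4*k**2 + 3*k + 4).
Verify: 15*k**4 + 42*k**3 + 36*k**2 + 21*k + 9 matches t_k.
Σ_(k=0)^n t_k = s_(n+1) − s_(0) = (3*n**5 + 18*n**4 + 38*n**3 + 39*n**2 + 25*n + 9) − (0), i.e. 3*n**5 + 18*n**4 + 38*n**3 + 39*n**2 + 25*n + 9.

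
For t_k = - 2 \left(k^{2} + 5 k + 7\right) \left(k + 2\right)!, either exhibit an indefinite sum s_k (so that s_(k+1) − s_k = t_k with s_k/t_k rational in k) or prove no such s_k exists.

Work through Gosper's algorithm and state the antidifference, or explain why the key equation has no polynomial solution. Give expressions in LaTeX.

s_k = - 2 \left(k + 2\right) \left(k + 2\right)!

The ratio is (k + 3)*(5*k + (k + 1)**2 + 12)/(k**2 + 5*k + 7).
So A=k + 3 and B=1, with C=k**2 + 5*k + 7.
Set up (k + 3)·f(k+1) − (1)·f(k) − (k**2 + 5*k + 7) = 0.
d = 1 from the (1,0,2) case.
Coefficient equations give f(k) = k + 2.
Get s_k = R·t_k = -2*(k + 2)*factorial(k + 2) with R(k) = B(k−1)f(k)/C(k) = (k + 2)/(k**2 + 5*k + 7).
Check: Δs_k = -2*(k**2 + 5*k + 7)*factorial(k + 2). ✓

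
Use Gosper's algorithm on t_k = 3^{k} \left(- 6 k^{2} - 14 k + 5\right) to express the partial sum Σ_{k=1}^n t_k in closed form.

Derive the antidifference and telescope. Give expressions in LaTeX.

S(n) = - 9 \cdot 3^{n} n^{2} - 12 \cdot 3^{n} n + 9 \cdot 3^{n} - 9

Compute t_(k+1)/t_k: get 3*(6*k**2 + 26*k + 15)/(6*k**2 + 14*k - 5).
Normal form (A,B,C) = (3, 1, k**2 + 7*k/3 - 5/6).
Need (3)·f(k+1) − (1)·f(k) = k**2 + 7*k/3 - 5/6.
deg f ≤ 2 (via 0,0,2).
Solving with deg f ≤ 2: f(k) = (3*k**2 - 2*k - 4)/6.
R(k) = B(k−1)·f(k)/C(k) = (3*k**2 - 2*k - 4)/(6*k**2 + 14*k - 5); s_k = R·t_k = 3**k*(-3*k**2 + 2*k + 4).
Δs = 3**k*(-6*k**2 - 14*k + 5), as required.
s_(n+1) = 3**(n + 1)*(-3*n**2 - 4*n + 3) and s_(1) = 9, so S(n) = -9*3**n*n**2 - 12*3**n*n + 9*3**n - 9.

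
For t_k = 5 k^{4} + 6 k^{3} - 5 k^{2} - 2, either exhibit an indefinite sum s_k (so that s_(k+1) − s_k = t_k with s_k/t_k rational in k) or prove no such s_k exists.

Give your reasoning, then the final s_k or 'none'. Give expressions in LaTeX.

s_k = k \left(k^{4} - k^{3} - 3 k^{2} + 4 k - 3\right)

t_(k+1)/t_k = (5*k**4 + 26*k**3 + 43*k**2 + 28*k + 4)/(5*k**4 + 6*k**3 - 5*k**2 - 2).
Normal form (A,B,C) = (1, 1, k**4 + 6*k**3/5 - k**2 - 2/5).
f must satisfy (1)·f(k+1) − (1)·f(k) = k**4 + 6*k**3/5 - k**2 - 2/5.
Degrees (0,0,4) ⇒ d ≤ 5.
Solving with deg f ≤ 5: f(k) = k*(k**4 - k**3 - 3*k**2 + 4*k - 3)/5.
Get s_k = R·t_k = k*(k**4 - k**3 - 3*k**2 + 4*k - 3) with R(k) = B(k−1)f(k)/C(k) = k*(k**4 - k**3 - 3*k**2 + 4*k - 3)/(5*k**4 + 6*k**3 - 5*k**2 - 2).
Check: Δs_k = 5*k**4 + 6*k**3 - 5*k**2 - 2. ✓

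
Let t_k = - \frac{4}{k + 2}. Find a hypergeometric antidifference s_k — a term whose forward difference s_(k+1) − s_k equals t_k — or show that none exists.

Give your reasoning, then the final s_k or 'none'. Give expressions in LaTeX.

The ratio is (k + 2)/(k + 3).
So A=k + 2 and B=k + 3, with C=1.
Key eq: (k + 2)·f(k+1) = (k + 2)·f(k) + (1).
Degrees (1,1,0) ⇒ d ≤ 0.
Put f(k) = c0: A·f(k+1) − B(k−1)·f(k) − C = -1; need -1 = 0 — inconsistent ⇒ no f, not summable.

no hypergeometric antidifference exists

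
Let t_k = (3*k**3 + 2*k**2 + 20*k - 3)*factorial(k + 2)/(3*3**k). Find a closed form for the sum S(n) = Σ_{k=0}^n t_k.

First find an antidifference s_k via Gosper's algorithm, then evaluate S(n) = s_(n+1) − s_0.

S(n) = (-18*3**n + 3*n**5*factorial(n) + 20*n**4*factorial(n) + 47*n**3*factorial(n) + 52*n**2*factorial(n) + 34*n*factorial(n) + 12*factorial(n))/(3*3**n)

r(k) = (3*k**4 + 20*k**3 + 66*k**2 + 121*k + 66)/(3*(3*k**3 + 2*k**2 + 20*k - 3)) after simplifying.
So A=k/3 + 1 and B=1, with C=k**3 + 2*k**2/3 + 20*k/3 - 1.
Need (k/3 + 1)·f(k+1) − (1)·f(k) = k**3 + 2*k**2/3 + 20*k/3 - 1.
deg f ≤ 2 (via 1,0,3).
Match coefficients ⇒ f(k) = 3*k**2 - 4*k + 3.
Then R = B(k−1)f/C = 3*(3*k**2 - 4*k + 3)/(3*k**3 + 2*k**2 + 20*k - 3), so s_k = R(k)·t_k = (3*k**2 - 4*k + 3)*factorial(k + 2)/3**k.
s_(k+1) − s_k = (3*k**3 + 2*k**2 + 20*k - 3)*factorial(k + 2)/(3*3**k) = t_k.
s_(n+1) = 3**(-n - 1)*(3*n**2 + 2*n + 2)*factorial(n + 3) and s_(0) = 6, so S(n) = (-18*3**n + 3*n**5*factorial(n) + 20*n**4*factorial(n) + 47*n**3*factorial(n) + 52*n**2*factorial(n) + 34*n*factorial(n) + 12*factorial(n))/(3*3**n).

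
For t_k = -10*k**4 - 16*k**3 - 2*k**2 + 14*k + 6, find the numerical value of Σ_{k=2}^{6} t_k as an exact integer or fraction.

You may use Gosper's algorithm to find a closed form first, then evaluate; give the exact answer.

r(k) = (5*k**4 + 28*k**3 + 55*k**2 + 39*k + 4)/(5*k**4 + 8*k**3 + k**2 - 7*k - 3) after simplifying.
Gosper form: A/B · C(k+1)/C(k) with A=1, B=1, C=k**4 + 8*k**3/5 + k**2/5 - 7*k/5 - 3/5.
Set up (1)·f(k+1) − (1)·f(k) − (k**4 + 8*k**3/5 + k**2/5 - 7*k/5 - 3/5) = 0.
Bound: deg f ≤ 5.
Solve for f: f(k) = k*(2*k**4 - k**3 - 4*k**2 - 4*k + 1)/10 (degree 5 ≤ 5).
So s_k = (B(k−1)f/C)·t_k = (k*(2*k**4 - k**3 - 4*k**2 - 4*k + 1)/(2*(5*k**4 + 8*k**3 + k**2 - 7*k - 3)))·t_k = k*(-2*k**4 + k**3 + 4*k**2 + 4*k - 1).
Verify: -10*k**4 - 16*k**3 - 2*k**2 + 14*k + 6 matches t_k.
Sum = s_(7) − s_(2); s_(7) = -29652, s_(2) = -2 ⇒ -29650.

Σ = -29650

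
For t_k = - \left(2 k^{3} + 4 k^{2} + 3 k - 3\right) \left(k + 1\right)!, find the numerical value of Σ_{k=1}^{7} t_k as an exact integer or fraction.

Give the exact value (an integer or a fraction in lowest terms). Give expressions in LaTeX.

Ratio r(k) = (k + 2)*(3*k + 2*(k + 1)**3 + 4*(k + 1)**2)/(2*k**3 + 4*k**2 + 3*k - 3).
A = k + 2, B = 1, C = k**3 + 2*k**2 + 3*k/2 - 3/2.
f must satisfy (k + 2)·f(k+1) − (1)·f(k) = k**3 + 2*k**2 + 3*k/2 - 3/2.
Bound: deg f ≤ 2.
Solve for f: f(k) = (2*k**2 - 2*k - 3)/2 (degree 2 ≤ 2).
Then R = B(k−1)f/C = (2*k**2 - 2*k - 3)/(2*k**3 + 4*k**2 + 3*k - 3), so s_k = R(k)·t_k = (-2*k**2 + 2*k + 3)*factorial(k + 1).
s_(k+1) − s_k = -(2*k**3 + 4*k**2 + 3*k - 3)*factorial(k + 1) = t_k.
Σ_(k=1)^(7) t_k = s_(8) − s_(1) = -39553920 − (6) = -39553926.

Σ = -39553926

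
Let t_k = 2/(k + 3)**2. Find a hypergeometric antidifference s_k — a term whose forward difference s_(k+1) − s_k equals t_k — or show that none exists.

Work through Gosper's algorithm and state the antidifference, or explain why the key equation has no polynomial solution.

no hypergeometric antidifference exists

t_(k+1)/t_k = (k + 3)**2/(k + 4)**2.
Normal form (A,B,C) = (k**2 + 6*k + 9, k**2 + 8*k + 16, 1).
Key eq: (k**2 + 6*k + 9)·f(k+1) = (k**2 + 6*k + 9)·f(k) + (1).
deg f ≤ 0 (via 2,2,0).
Generic f = c0 gives residual -1; -1 = 0 cannot hold, so t_k is not Gosper-summable.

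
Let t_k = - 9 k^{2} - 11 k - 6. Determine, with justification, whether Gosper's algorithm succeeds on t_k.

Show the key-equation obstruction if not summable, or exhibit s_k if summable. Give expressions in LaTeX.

Compute t_(k+1)/t_k: get (9*k**2 + 29*k + 26)/(9*k**2 + 11*k + 6).
Gosper form: A/B · C(k+1)/C(k) with A=1, B=1, C=k**2 + 11*k/9 + 2/3.
Key eq: (1)·f(k+1) = (1)·f(k) + (k**2 + 11*k/9 + 2/3).
deg f ≤ 3 (via 0,0,2).
A polynomial solution: f(k) = k*(3*k**2 + k + 2)/9.
R(k) = B(k−1)·f(k)/C(k) = k*(3*k**2 + k + 2)/(9*k**2 + 11*k + 6); s_k = R·t_k = k*(-3*k**2 - k - 2).
Verify: -9*k**2 - 11*k - 6 matches t_k.

Yes. s_k = k \left(- 3 k^{2} - k - 2\right).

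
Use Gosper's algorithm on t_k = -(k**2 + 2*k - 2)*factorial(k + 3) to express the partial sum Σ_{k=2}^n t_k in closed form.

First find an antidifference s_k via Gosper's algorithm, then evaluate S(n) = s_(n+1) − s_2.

S(n) = -(n - 1)*factorial(n + 4)

Ratio r(k) = (k + 4)*(2*k + (k + 1)**2)/(k**2 + 2*k - 2).
So A=k + 4 and B=1, with C=k**2 + 2*k - 2.
Set up (k + 4)·f(k+1) − (1)·f(k) − (k**2 + 2*k - 2) = 0.
From deg A=1, deg B=0, deg C=2: d=1.
Match coefficients ⇒ f(k) = k - 2.
Certificate R = B(k−1)f/C = (k - 2)/(k**2 + 2*k - 2) gives s_k = -(k - 2)*factorial(k + 3).
Check: Δs_k = -(k**2 + 2*k - 2)*factorial(k + 3). ✓
Telescope: S(n) = s_(n+1) − s_(2) = -(n - 1)*factorial(n + 4) − (0) = -(n - 1)*factorial(n + 4).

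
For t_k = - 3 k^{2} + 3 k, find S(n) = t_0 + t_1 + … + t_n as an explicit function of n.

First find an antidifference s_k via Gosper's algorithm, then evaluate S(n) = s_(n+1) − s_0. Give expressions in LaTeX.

Step 1: r(k) = (k + 1)/(k - 1).
Take A(k)=1, B(k)=1, C(k)=k**2 - k.
f must satisfy (1)·f(k+1) − (1)·f(k) = k**2 - k.
Degrees (0,0,2) ⇒ d ≤ 3.
Solve for f: f(k) = k*(k - 2)*(k - 1)/3 (degree 3 ≤ 3).
Get s_k = R·t_k = k*(-k**2 + 3*k - 2) with R(k) = B(k−1)f(k)/C(k) = (k - 2)/3.
Δs = 3*k*(1 - k), as required.
Σ_(k=0)^n t_k = s_(n+1) − s_(0) = (-n**3 + n) − (0), i.e. -n**3 + n.

S(n) = - n^{3} + n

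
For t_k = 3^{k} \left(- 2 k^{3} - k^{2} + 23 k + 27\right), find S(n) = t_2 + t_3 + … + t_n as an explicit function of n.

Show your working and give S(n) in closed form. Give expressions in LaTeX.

Step 1: r(k) = 3*(2*k**3 + 7*k**2 - 15*k - 47)/(2*k**3 + k**2 - 23*k - 27).
Take A(k)=3, B(k)=1, C(k)=k**3 + k**2/2 - 23*k/2 - 27/2.
Set up (3)·f(k+1) − (1)·f(k) − (k**3 + k**2/2 - 23*k/2 - 27/2) = 0.
deg f ≤ 3 (via 0,0,3).
Solve for f: f(k) = (k**3 - 4*k**2 - 4*k - 3)/2 (degree 3 ≤ 3).
Get s_k = R·t_k = 3**k*(-k**3 + 4*k**2 + 4*k + 3) with R(k) = B(k−1)f(k)/C(k) = (k**3 - 4*k**2 - 4*k - 3)/(2*k**3 + k**2 - 23*k - 27).
Check: Δs_k = 3**k*(-2*k**3 - k**2 + 23*k + 27). ✓
Telescope: S(n) = s_(n+1) − s_(2) = 3**(n + 1)*(-n**3 + n**2 + 9*n + 10) − (171) = -3*3**n*n**3 + 3*3**n*n**2 + 27*3**n*n + 30*3**n - 171.

S(n) = - 3 \cdot 3^{n} n^{3} + 3 \cdot 3^{n} n^{2} + 27 \cdot 3^{n} n + 30 \cdot 3^{n} - 171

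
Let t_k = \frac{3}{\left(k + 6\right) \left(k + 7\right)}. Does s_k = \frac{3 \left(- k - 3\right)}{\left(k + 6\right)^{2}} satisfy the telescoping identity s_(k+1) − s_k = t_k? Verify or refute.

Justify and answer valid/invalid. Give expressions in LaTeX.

Invalid: residual \frac{9 \left(- 2 k - 13\right)}{k^{4} + 26 k^{3} + 253 k^{2} + 1092 k + 1764} ≠ 0.

s_(k+1) = 3*(-k - 4)/(k + 7)**2
s_(k+1) − s_k = 3*(k**2 + 7*k + 3)/(k**4 + 26*k**3 + 253*k**2 + 1092*k + 1764)
(s_(k+1) − s_k) − t_k = 9*(-2*k - 13)/(k**4 + 26*k**3 + 253*k**2 + 1092*k + 1764)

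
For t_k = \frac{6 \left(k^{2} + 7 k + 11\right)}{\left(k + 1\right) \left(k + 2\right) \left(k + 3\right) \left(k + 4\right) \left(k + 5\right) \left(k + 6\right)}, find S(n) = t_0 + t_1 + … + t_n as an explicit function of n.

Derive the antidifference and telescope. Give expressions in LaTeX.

S(n) = \frac{2 \left(n^{3} + 12 n^{2} + 44 n + 33\right)}{15 \left(n^{3} + 12 n^{2} + 44 n + 48\right)}

Ratio r(k) = (k + 1)*(7*k + (k + 1)**2 + 18)/((k + 7)*(k**2 + 7*k + 11)).
So A=k + 1 and B=k + 7, with C=k**2 + 7*k + 11.
Need (k + 1)·f(k+1) − (k + 6)·f(k) = k**2 + 7*k + 11.
d = 5 from the (1,1,2) case.
Solve for f: f(k) = k*(k + 2)*(k + 4)*(k**2 + 9*k + 23)/45 (degree 5 ≤ 5).
Then R = B(k−1)f/C = k*(k + 2)*(k + 4)*(k + 6)*(k**2 + 9*k + 23)/(45*(k**2 + 7*k + 11)), so s_k = R(k)·t_k = 2*k*(k**2 + 9*k + 23)/(15*(k**3 + 9*k**2 + 23*k + 15)).
Δs = 6*(k**2 + 7*k + 11)/(k**6 + 21*k**5 + 175*k**4 + 735*k**3 + 1624*k**2 + 1764*k + 720), as required.
Telescope: S(n) = s_(n+1) − s_(0) = 2*(n**3 + 12*n**2 + 44*n + 33)/(15*(n**3 + 12*n**2 + 44*n + 48)) − (0) = 2*(n**3 + 12*n**2 + 44*n + 33)/(15*(n**3 + 12*n**2 + 44*n + 48)).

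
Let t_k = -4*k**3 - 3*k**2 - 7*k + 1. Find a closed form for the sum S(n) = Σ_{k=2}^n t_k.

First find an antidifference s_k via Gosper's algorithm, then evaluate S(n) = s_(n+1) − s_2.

r(k) = (4*k**3 + 15*k**2 + 25*k + 13)/(4*k**3 + 3*k**2 + 7*k - 1) after simplifying.
Factor: A=1; B=1; C=k**3 + 3*k**2/4 + 7*k/4 - 1/4.
Key eq: (1)·f(k+1) = (1)·f(k) + (k**3 + 3*k**2/4 + 7*k/4 - 1/4).
Bound: deg f ≤ 4.
Match coefficients ⇒ f(k) = k*(k**3 - k**2 + 3*k - 4)/4.
Then R = B(k−1)f/C = k*(k**3 - k**2 + 3*k - 4)/(4*k**3 + 3*k**2 + 7*k - 1), so s_k = R(k)·t_k = k*(-k**3 + k**2 - 3*k + 4).
Verify: -4*k**3 - 3*k**2 - 7*k + 1 matches t_k.
Evaluate: s_(n+1) = -n**4 - 3*n**3 - 6*n**2 - 3*n + 1; subtract s_(2) = -12 ⇒ S(n) = -n**4 - 3*n**3 - 6*n**2 - 3*n + 13.

S(n) = -n**4 - 3*n**3 - 6*n**2 - 3*n + 13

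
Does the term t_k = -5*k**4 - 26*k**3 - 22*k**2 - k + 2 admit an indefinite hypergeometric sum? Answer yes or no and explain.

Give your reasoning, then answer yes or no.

The ratio is (5*k**4 + 46*k**3 + 130*k**2 + 143*k + 52)/(5*k**4 + 26*k**3 + 22*k**2 + k - 2).
So A=1 and B=1, with C=k**4 + 26*k**3/5 + 22*k**2/5 + k/5 - 2/5.
Set up (1)·f(k+1) − (1)·f(k) − (k**4 + 26*k**3/5 + 22*k**2/5 + k/5 - 2/5) = 0.
From deg A=0, deg B=0, deg C=4: d=5.
A polynomial solution: f(k) = k*(k**4 + 4*k**3 - 4*k**2 - 4*k + 1)/5.
So s_k = (B(k−1)f/C)·t_k = (k*(k**4 + 4*k**3 - 4*k**2 - 4*k + 1)/(5*k**4 + 26*k**3 + 22*k**2 + k - 2))·t_k = k*(-k**4 - 4*k**3 + 4*k**2 + 4*k - 1).
Check: Δs_k = -5*k**4 - 26*k**3 - 22*k**2 - k + 2. ✓

Yes. s_k = k*(-k**4 - 4*k**3 + 4*k**2 + 4*k - 1).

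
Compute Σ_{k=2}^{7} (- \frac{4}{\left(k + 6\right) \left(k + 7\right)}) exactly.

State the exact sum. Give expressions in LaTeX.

Step 1: r(k) = (k + 6)/(k + 8).
Factor: A=k + 6; B=k + 8; C=1.
f must satisfy (k + 6)·f(k+1) − (k + 7)·f(k) = 1.
Bound: deg f ≤ 1.
Solving with deg f ≤ 1: f(k) = k/6.
Certificate R = B(k−1)f/C = k*(k + 7)/6 gives s_k = -2*k/(3*k + 18).
Verify: -4/(k**2 + 13*k + 42) matches t_k.
Evaluate s at k=8 and k=2: -8/21 and -1/6; difference -3/14.

Σ = -3/14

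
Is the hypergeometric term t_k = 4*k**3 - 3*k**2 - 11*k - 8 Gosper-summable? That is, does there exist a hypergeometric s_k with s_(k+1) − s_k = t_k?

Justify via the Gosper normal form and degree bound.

Ratio r(k) = (4*k**3 + 9*k**2 - 5*k - 18)/(4*k**3 - 3*k**2 - 11*k - 8).
A = 1, B = 1, C = k**3 - 3*k**2/4 - 11*k/4 - 2.
Key eq: (1)·f(k+1) = (1)·f(k) + (k**3 - 3*k**2/4 - 11*k/4 - 2).
deg f ≤ 4 (via 0,0,3).
Solve for f: f(k) = k*(k**3 - 3*k**2 - 3*k - 3)/4 (degree 4 ≤ 4).
R(k) = B(k−1)·f(k)/C(k) = k*(k**3 - 3*k**2 - 3*k - 3)/(4*k**3 - 3*k**2 - 11*k - 8); s_k = R·t_k = k*(k**3 - 3*k**2 - 3*k - 3).
Δs = 4*k**3 - 3*k**2 - 11*k - 8, as required.

Yes. s_k = k*(k**3 - 3*k**2 - 3*k - 3).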